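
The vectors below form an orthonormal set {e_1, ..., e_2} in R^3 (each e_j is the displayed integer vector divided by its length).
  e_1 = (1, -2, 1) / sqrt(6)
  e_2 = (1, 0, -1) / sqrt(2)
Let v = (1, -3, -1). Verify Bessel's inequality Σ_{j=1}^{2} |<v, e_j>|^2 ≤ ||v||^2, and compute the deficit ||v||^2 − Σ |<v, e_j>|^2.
Σ |<v, e_j>|^2 = 8; ||v||^2 = 11; deficit = 3

Write each e_j = u_j / sqrt(<u_j, u_j>) where u_j is the displayed integer vector. Then <v, e_j> = <v, u_j> / sqrt(<u_j, u_j>), so |<v, e_j>|^2 = <v, u_j>^2 / <u_j, u_j>.
Coefficients: <v, e_1> = 6/sqrt(6), <v, e_2> = 2/sqrt(2).
Square and sum: Σ |<v, e_j>|^2 = 8.
Compute ||v||^2 = v·v = 11.
Deficit = 11 − 8 = 3 ≥ 0, confirming Bessel's inequality. (The deficit equals ||v − Σ <v,e_j> e_j||^2, the squared distance from v to span{e_j}.)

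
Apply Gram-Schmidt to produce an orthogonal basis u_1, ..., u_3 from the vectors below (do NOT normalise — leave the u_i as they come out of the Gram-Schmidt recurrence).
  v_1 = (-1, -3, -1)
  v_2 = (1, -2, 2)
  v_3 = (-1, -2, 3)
Orthogonal basis:
  u_1 = (-1, -3, -1)
  u_2 = (14/11, -13/11, 25/11)
  u_3 = (-28/15, 7/30, 7/6)

Apply the Gram-Schmidt recurrence
  u_1 = v_1
  u_i = v_i − Σ_{j<i} ((v_i · u_j) / (u_j · u_j)) · u_j.

Step by step this gives:
  u_1 = (-1, -3, -1)
  u_2 = (14/11, -13/11, 25/11)
  u_3 = (-28/15, 7/30, 7/6)

Orthogonality check:
  u_2 · u_1 = 0 (should be 0)
  u_3 · u_1 = 0 (should be 0)
  u_3 · u_2 = 0 (should be 0)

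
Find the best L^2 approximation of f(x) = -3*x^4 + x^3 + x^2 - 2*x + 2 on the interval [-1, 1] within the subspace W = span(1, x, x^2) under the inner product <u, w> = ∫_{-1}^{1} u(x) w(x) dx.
g(x) = -11*x^2/7 - 7*x/5 + 79/35

The best approximation g ∈ W is the orthogonal projection of f onto W. Writing g = a_0 + a_1 x + a_2 x^2, the coefficients solve the normal equations G · a = b where
  G_{ij} = <φ_i, φ_j> and b_i = <f, φ_i>, with φ_0 = 1, φ_1 = x, φ_2 = x^2.
G =
  [2, 0, 2/3]
  [0, 2/3, 0]
  [2/3, 0, 2/5],
b = (52/15, -14/15, 92/105).
Solving gives a_0 = 79/35, a_1 = -7/5, a_2 = -11/7, so
  g(x) = -11*x^2/7 - 7*x/5 + 79/35.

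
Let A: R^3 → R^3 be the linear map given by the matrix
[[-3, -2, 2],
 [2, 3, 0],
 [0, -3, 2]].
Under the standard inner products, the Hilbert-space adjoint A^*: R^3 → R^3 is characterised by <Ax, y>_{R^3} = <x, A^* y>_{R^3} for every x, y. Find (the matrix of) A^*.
A^* = A^T =
[[-3, 2, 0],
 [-2, 3, -3],
 [2, 0, 2]]

For real matrices with standard dot products, the defining identity <Ax, y> = <x, A^* y> gives (Ax)^T y = x^T (A^*) y, i.e. x^T A^T y = x^T (A^*) y. Since this holds for all x, y, we must have A^* = A^T. Therefore
A^* =
[[-3, 2, 0],
 [-2, 3, -3],
 [2, 0, 2]].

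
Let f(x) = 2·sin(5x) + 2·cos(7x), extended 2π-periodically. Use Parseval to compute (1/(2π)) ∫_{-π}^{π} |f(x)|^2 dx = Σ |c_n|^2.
Σ |c_n|^2 = 4

Expand |f|^2 and use orthogonality of {sin(nx), cos(mx)} on [-π, π]:
  ∫_{-π}^{π} sin(nx)^2 dx = π, ∫ cos(mx)^2 dx = π, and cross terms integrate to 0.
So ∫_{-π}^{π} f(x)^2 dx = 2^2 · π + 2^2 · π = (4 + 4)π.
Divide by 2π: (4 + 4)/2 = 4.
By Parseval, this equals Σ |c_n|^2.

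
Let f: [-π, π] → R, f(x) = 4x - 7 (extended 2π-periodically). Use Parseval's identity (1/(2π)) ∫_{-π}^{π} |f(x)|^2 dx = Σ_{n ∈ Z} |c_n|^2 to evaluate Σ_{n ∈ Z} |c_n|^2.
Σ |c_n|^2 = 16π^2/3 + 49

Expand and integrate term by term over [-π, π]:
  ∫ (4x)^2 dx = 16·(2π^3/3); ∫ 2·4·(-7)·x dx = 0 (odd integrand); ∫ (-7)^2 dx = 49·2π.
So (1/(2π)) ∫_{-π}^{π} (4x - 7)^2 dx = 16π^2/3 + 49 = 16π^2/3 + 49.
Parseval ⇒ Σ |c_n|^2 = 16π^2/3 + 49.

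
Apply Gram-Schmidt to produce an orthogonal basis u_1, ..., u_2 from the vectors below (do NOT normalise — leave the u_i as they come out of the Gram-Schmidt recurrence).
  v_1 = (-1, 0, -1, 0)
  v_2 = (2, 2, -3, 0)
Orthogonal basis:
  u_1 = (-1, 0, -1, 0)
  u_2 = (5/2, 2, -5/2, 0)

Apply the Gram-Schmidt recurrence
  u_1 = v_1
  u_i = v_i − Σ_{j<i} ((v_i · u_j) / (u_j · u_j)) · u_j.

Step by step this gives:
  u_1 = (-1, 0, -1, 0)
  u_2 = (5/2, 2, -5/2, 0)

Orthogonality check:
  u_2 · u_1 = 0 (should be 0)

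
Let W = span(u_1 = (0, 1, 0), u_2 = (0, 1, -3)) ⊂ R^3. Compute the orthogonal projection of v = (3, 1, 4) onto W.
proj_W(v) = (0, 1, 4)

Set up U = [u_1 | ... | u_2] ∈ R^(3×2). The projector onto W = col(U) is P = U (U^T U)^(-1) U^T.
Compute U^T U =
  [1, 1]
  [1, 10],
and U^T v = (1, -11).
Solve U^T U · c = U^T v for the coefficients: c = (7/3, -4/3). The projection is proj_W(v) = U c.
Check: (v - proj_W(v)) · u_1 = 0  (should be 0).
Check: (v - proj_W(v)) · u_2 = 0  (should be 0).
Result: proj_W(v) = (0, 1, 4).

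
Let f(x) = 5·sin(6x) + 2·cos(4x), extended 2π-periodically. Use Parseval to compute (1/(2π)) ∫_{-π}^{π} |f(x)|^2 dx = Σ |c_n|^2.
Σ |c_n|^2 = 29/2

Expand |f|^2 and use orthogonality of {sin(nx), cos(mx)} on [-π, π]:
  ∫_{-π}^{π} sin(nx)^2 dx = π, ∫ cos(mx)^2 dx = π, and cross terms integrate to 0.
So ∫_{-π}^{π} f(x)^2 dx = 5^2 · π + 2^2 · π = (25 + 4)π.
Divide by 2π: (25 + 4)/2 = 29/2.
By Parseval, this equals Σ |c_n|^2.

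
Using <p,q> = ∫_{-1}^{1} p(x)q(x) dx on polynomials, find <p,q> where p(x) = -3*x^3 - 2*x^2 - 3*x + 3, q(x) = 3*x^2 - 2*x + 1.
<p,q> = 44/3

Expand the product: p(x)·q(x) = -9*x^5 - 8*x^3 + 13*x^2 - 9*x + 3.
∫_{-1}^{1} of each monomial x^k gives [2/(k+1) if k even, 0 if k odd]. Integrating term-by-term (or equivalently evaluating the antiderivative F(x) = -3*x^6/2 - 2*x^4 + 13*x^3/3 - 9*x^2/2 + 3*x at the endpoints):
  F(1) − F(−1) = -2/3 − (-46/3) = 44/3.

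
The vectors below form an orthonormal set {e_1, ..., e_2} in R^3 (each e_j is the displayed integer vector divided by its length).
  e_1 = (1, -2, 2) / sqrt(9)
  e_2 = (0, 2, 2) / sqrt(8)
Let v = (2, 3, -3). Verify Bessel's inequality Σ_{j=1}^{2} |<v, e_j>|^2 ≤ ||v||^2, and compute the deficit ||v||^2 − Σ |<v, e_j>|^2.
Σ |<v, e_j>|^2 = 100/9; ||v||^2 = 22; deficit = 98/9

Write each e_j = u_j / sqrt(<u_j, u_j>) where u_j is the displayed integer vector. Then <v, e_j> = <v, u_j> / sqrt(<u_j, u_j>), so |<v, e_j>|^2 = <v, u_j>^2 / <u_j, u_j>.
Coefficients: <v, e_1> = -10/sqrt(9), <v, e_2> = 0/sqrt(8).
Square and sum: Σ |<v, e_j>|^2 = 100/9.
Compute ||v||^2 = v·v = 22.
Deficit = 22 − 100/9 = 98/9 ≥ 0, confirming Bessel's inequality. (The deficit equals ||v − Σ <v,e_j> e_j||^2, the squared distance from v to span{e_j}.)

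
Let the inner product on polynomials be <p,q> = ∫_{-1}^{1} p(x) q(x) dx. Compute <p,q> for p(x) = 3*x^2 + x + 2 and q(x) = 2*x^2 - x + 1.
<p,q> = 52/5

Expand the product: p(x)·q(x) = 6*x^4 - x^3 + 6*x^2 - x + 2.
∫_{-1}^{1} of each monomial x^k gives [2/(k+1) if k even, 0 if k odd]. Integrating term-by-term (or equivalently evaluating the antiderivative F(x) = 6*x^5/5 - x^4/4 + 2*x^3 - x^2/2 + 2*x at the endpoints):
  F(1) − F(−1) = 89/20 − (-119/20) = 52/5.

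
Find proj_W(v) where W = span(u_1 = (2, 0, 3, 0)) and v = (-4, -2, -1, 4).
proj_W(v) = (-22/13, 0, -33/13, 0)

Set up U = [u_1 | ... | u_1] ∈ R^(4×1). The projector onto W = col(U) is P = U (U^T U)^(-1) U^T.
Compute U^T U =
  [13],
and U^T v = (-11).
Solve U^T U · c = U^T v for the coefficients: c = (-11/13). The projection is proj_W(v) = U c.
Check: (v - proj_W(v)) · u_1 = 0  (should be 0).
Result: proj_W(v) = (-22/13, 0, -33/13, 0).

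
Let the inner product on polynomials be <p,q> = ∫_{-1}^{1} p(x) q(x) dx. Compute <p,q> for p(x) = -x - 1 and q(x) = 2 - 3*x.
<p,q> = -2

Expand the product: p(x)·q(x) = 3*x^2 + x - 2.
∫_{-1}^{1} of each monomial x^k gives [2/(k+1) if k even, 0 if k odd]. Integrating term-by-term (or equivalently evaluating the antiderivative F(x) = x^3 + x^2/2 - 2*x at the endpoints):
  F(1) − F(−1) = -1/2 − (3/2) = -2.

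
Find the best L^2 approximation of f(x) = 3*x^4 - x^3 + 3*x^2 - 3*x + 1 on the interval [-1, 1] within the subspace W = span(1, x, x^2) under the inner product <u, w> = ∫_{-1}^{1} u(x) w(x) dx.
g(x) = 39*x^2/7 - 18*x/5 + 26/35

The best approximation g ∈ W is the orthogonal projection of f onto W. Writing g = a_0 + a_1 x + a_2 x^2, the coefficients solve the normal equations G · a = b where
  G_{ij} = <φ_i, φ_j> and b_i = <f, φ_i>, with φ_0 = 1, φ_1 = x, φ_2 = x^2.
G =
  [2, 0, 2/3]
  [0, 2/3, 0]
  [2/3, 0, 2/5],
b = (26/5, -12/5, 286/105).
Solving gives a_0 = 26/35, a_1 = -18/5, a_2 = 39/7, so
  g(x) = 39*x^2/7 - 18*x/5 + 26/35.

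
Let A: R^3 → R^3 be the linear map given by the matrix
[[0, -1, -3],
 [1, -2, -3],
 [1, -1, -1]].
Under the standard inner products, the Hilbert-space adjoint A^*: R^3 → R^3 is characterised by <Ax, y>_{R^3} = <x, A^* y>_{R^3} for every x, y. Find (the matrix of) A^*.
A^* = A^T =
[[0, 1, 1],
 [-1, -2, -1],
 [-3, -3, -1]]

For real matrices with standard dot products, the defining identity <Ax, y> = <x, A^* y> gives (Ax)^T y = x^T (A^*) y, i.e. x^T A^T y = x^T (A^*) y. Since this holds for all x, y, we must have A^* = A^T. Therefore
A^* =
[[0, 1, 1],
 [-1, -2, -1],
 [-3, -3, -1]].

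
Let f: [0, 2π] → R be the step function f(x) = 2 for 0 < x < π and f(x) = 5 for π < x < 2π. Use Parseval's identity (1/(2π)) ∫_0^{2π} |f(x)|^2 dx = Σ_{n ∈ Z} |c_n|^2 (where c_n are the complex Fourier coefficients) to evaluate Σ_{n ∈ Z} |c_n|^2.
Σ |c_n|^2 = 29/2

Parseval equates the L^2 energy of f (normalised by 1/(2π)) with the ℓ^2 sum of its Fourier coefficients: (1/(2π)) ∫_0^{2π} |f|^2 = Σ |c_n|^2.
Compute the left side: (1/(2π)) [∫_0^π 2^2 dx + ∫_π^{2π} 5^2 dx] = (1/(2π)) · (4π + 25π) = (4 + 25)/2 = 29/2.
So Σ_{n ∈ Z} |c_n|^2 = 29/2.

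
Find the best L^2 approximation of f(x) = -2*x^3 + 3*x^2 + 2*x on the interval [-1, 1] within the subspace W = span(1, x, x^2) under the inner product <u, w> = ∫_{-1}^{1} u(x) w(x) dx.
g(x) = 3*x^2 + 4*x/5

The best approximation g ∈ W is the orthogonal projection of f onto W. Writing g = a_0 + a_1 x + a_2 x^2, the coefficients solve the normal equations G · a = b where
  G_{ij} = <φ_i, φ_j> and b_i = <f, φ_i>, with φ_0 = 1, φ_1 = x, φ_2 = x^2.
G =
  [2, 0, 2/3]
  [0, 2/3, 0]
  [2/3, 0, 2/5],
b = (2, 8/15, 6/5).
Solving gives a_0 = 0, a_1 = 4/5, a_2 = 3, so
  g(x) = 3*x^2 + 4*x/5.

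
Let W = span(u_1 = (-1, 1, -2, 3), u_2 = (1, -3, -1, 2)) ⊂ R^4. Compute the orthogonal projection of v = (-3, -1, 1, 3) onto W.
proj_W(v) = (-4/11, -2/209, -269/209, 423/209)

Set up U = [u_1 | ... | u_2] ∈ R^(4×2). The projector onto W = col(U) is P = U (U^T U)^(-1) U^T.
Compute U^T U =
  [15, 4]
  [4, 15],
and U^T v = (9, 5).
Solve U^T U · c = U^T v for the coefficients: c = (115/209, 39/209). The projection is proj_W(v) = U c.
Check: (v - proj_W(v)) · u_1 = 0  (should be 0).
Check: (v - proj_W(v)) · u_2 = 0  (should be 0).
Result: proj_W(v) = (-4/11, -2/209, -269/209, 423/209).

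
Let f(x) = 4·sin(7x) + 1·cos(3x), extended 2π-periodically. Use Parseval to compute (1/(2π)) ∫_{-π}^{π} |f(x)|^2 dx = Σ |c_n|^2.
Σ |c_n|^2 = 17/2

Expand |f|^2 and use orthogonality of {sin(nx), cos(mx)} on [-π, π]:
  ∫_{-π}^{π} sin(nx)^2 dx = π, ∫ cos(mx)^2 dx = π, and cross terms integrate to 0.
So ∫_{-π}^{π} f(x)^2 dx = 4^2 · π + 1^2 · π = (16 + 1)π.
Divide by 2π: (16 + 1)/2 = 17/2.
By Parseval, this equals Σ |c_n|^2.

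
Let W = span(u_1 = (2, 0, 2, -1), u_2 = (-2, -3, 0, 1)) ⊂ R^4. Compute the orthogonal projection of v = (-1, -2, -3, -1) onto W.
proj_W(v) = (-182/101, -84/101, -126/101, 91/101)

Set up U = [u_1 | ... | u_2] ∈ R^(4×2). The projector onto W = col(U) is P = U (U^T U)^(-1) U^T.
Compute U^T U =
  [9, -5]
  [-5, 14],
and U^T v = (-7, 7).
Solve U^T U · c = U^T v for the coefficients: c = (-63/101, 28/101). The projection is proj_W(v) = U c.
Check: (v - proj_W(v)) · u_1 = 0  (should be 0).
Check: (v - proj_W(v)) · u_2 = 0  (should be 0).
Result: proj_W(v) = (-182/101, -84/101, -126/101, 91/101).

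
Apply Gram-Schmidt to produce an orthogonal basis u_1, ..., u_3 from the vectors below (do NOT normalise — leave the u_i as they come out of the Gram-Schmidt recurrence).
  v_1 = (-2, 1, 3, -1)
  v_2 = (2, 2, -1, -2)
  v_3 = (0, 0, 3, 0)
Orthogonal basis:
  u_1 = (-2, 1, 3, -1)
  u_2 = (8/5, 11/5, -2/5, -11/5)
  u_3 = (42/31, -12/31, 36/31, 12/31)

Apply the Gram-Schmidt recurrence
  u_1 = v_1
  u_i = v_i − Σ_{j<i} ((v_i · u_j) / (u_j · u_j)) · u_j.

Step by step this gives:
  u_1 = (-2, 1, 3, -1)
  u_2 = (8/5, 11/5, -2/5, -11/5)
  u_3 = (42/31, -12/31, 36/31, 12/31)

Orthogonality check:
  u_2 · u_1 = 0 (should be 0)
  u_3 · u_1 = 0 (should be 0)
  u_3 · u_2 = 0 (should be 0)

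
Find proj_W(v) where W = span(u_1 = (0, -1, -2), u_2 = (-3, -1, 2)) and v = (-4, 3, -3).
proj_W(v) = (-72/61, -75/61, -54/61)

Set up U = [u_1 | ... | u_2] ∈ R^(3×2). The projector onto W = col(U) is P = U (U^T U)^(-1) U^T.
Compute U^T U =
  [5, -3]
  [-3, 14],
and U^T v = (3, 3).
Solve U^T U · c = U^T v for the coefficients: c = (51/61, 24/61). The projection is proj_W(v) = U c.
Check: (v - proj_W(v)) · u_1 = 0  (should be 0).
Check: (v - proj_W(v)) · u_2 = 0  (should be 0).
Result: proj_W(v) = (-72/61, -75/61, -54/61).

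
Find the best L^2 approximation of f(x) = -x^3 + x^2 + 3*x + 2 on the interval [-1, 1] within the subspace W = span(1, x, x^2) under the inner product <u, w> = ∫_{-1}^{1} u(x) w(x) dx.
g(x) = x^2 + 12*x/5 + 2

The best approximation g ∈ W is the orthogonal projection of f onto W. Writing g = a_0 + a_1 x + a_2 x^2, the coefficients solve the normal equations G · a = b where
  G_{ij} = <φ_i, φ_j> and b_i = <f, φ_i>, with φ_0 = 1, φ_1 = x, φ_2 = x^2.
G =
  [2, 0, 2/3]
  [0, 2/3, 0]
  [2/3, 0, 2/5],
b = (14/3, 8/5, 26/15).
Solving gives a_0 = 2, a_1 = 12/5, a_2 = 1, so
  g(x) = x^2 + 12*x/5 + 2.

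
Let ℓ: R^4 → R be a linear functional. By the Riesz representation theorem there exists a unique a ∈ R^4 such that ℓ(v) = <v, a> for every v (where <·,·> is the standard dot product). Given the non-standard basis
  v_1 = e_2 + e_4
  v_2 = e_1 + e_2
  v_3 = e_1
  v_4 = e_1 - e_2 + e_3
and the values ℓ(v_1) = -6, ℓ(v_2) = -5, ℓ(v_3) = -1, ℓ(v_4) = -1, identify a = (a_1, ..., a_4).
a = (-1, -4, -4, -2)

Write a = (a_1, ..., a_4) in the standard basis. For each basis vector v_i, ℓ(v_i) = <v_i, a> is a linear equation in the a_j's. Collect the n equations into a matrix system V a = ℓ, where row i of V is v_i (expressed in the standard basis). Since V is invertible (lower-triangular with 1s on the diagonal, up to permutation), solve by back-substitution:
  V =
[[0, 1, 0, 1],
 [1, 1, 0, 0],
 [1, 0, 0, 0],
 [1, -1, 1, 0]]
  V a = (-6, -5, -1, -1)
Solving gives a = (-1, -4, -4, -2).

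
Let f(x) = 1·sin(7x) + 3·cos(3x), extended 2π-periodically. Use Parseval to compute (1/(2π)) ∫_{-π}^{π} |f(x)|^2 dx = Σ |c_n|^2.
Σ |c_n|^2 = 5

Expand |f|^2 and use orthogonality of {sin(nx), cos(mx)} on [-π, π]:
  ∫_{-π}^{π} sin(nx)^2 dx = π, ∫ cos(mx)^2 dx = π, and cross terms integrate to 0.
So ∫_{-π}^{π} f(x)^2 dx = 1^2 · π + 3^2 · π = (1 + 9)π.
Divide by 2π: (1 + 9)/2 = 5.
By Parseval, this equals Σ |c_n|^2.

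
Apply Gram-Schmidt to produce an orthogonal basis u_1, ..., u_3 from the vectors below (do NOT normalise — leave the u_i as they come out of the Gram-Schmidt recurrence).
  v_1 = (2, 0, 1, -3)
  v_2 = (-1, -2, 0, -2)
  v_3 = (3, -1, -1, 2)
Orthogonal basis:
  u_1 = (2, 0, 1, -3)
  u_2 = (-11/7, -2, -2/7, -8/7)
  u_3 = (11/5, -11/5, -11/10, 11/10)

Apply the Gram-Schmidt recurrence
  u_1 = v_1
  u_i = v_i − Σ_{j<i} ((v_i · u_j) / (u_j · u_j)) · u_j.

Step by step this gives:
  u_1 = (2, 0, 1, -3)
  u_2 = (-11/7, -2, -2/7, -8/7)
  u_3 = (11/5, -11/5, -11/10, 11/10)

Orthogonality check:
  u_2 · u_1 = 0 (should be 0)
  u_3 · u_1 = 0 (should be 0)
  u_3 · u_2 = 0 (should be 0)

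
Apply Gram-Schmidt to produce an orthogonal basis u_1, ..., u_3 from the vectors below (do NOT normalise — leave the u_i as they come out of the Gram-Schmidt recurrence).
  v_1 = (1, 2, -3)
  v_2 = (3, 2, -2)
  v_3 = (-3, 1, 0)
Orthogonal basis:
  u_1 = (1, 2, -3)
  u_2 = (29/14, 1/7, 11/14)
  u_3 = (-26/69, 91/69, 52/69)

Apply the Gram-Schmidt recurrence
  u_1 = v_1
  u_i = v_i − Σ_{j<i} ((v_i · u_j) / (u_j · u_j)) · u_j.

Step by step this gives:
  u_1 = (1, 2, -3)
  u_2 = (29/14, 1/7, 11/14)
  u_3 = (-26/69, 91/69, 52/69)

Orthogonality check:
  u_2 · u_1 = 0 (should be 0)
  u_3 · u_1 = 0 (should be 0)
  u_3 · u_2 = 0 (should be 0)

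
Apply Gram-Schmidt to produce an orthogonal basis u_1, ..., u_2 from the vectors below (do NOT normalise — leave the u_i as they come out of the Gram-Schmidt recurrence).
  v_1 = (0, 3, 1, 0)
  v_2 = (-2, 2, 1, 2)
Orthogonal basis:
  u_1 = (0, 3, 1, 0)
  u_2 = (-2, -1/10, 3/10, 2)

Apply the Gram-Schmidt recurrence
  u_1 = v_1
  u_i = v_i − Σ_{j<i} ((v_i · u_j) / (u_j · u_j)) · u_j.

Step by step this gives:
  u_1 = (0, 3, 1, 0)
  u_2 = (-2, -1/10, 3/10, 2)

Orthogonality check:
  u_2 · u_1 = 0 (should be 0)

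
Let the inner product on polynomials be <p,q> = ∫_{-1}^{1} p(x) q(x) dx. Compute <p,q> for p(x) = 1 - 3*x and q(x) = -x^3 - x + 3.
<p,q> = 46/5

Expand the product: p(x)·q(x) = 3*x^4 - x^3 + 3*x^2 - 10*x + 3.
∫_{-1}^{1} of each monomial x^k gives [2/(k+1) if k even, 0 if k odd]. Integrating term-by-term (or equivalently evaluating the antiderivative F(x) = 3*x^5/5 - x^4/4 + x^3 - 5*x^2 + 3*x at the endpoints):
  F(1) − F(−1) = -13/20 − (-197/20) = 46/5.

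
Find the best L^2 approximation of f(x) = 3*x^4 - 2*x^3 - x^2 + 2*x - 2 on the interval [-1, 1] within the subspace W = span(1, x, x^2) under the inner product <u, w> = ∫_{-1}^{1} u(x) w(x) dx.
g(x) = 11*x^2/7 + 4*x/5 - 79/35

The best approximation g ∈ W is the orthogonal projection of f onto W. Writing g = a_0 + a_1 x + a_2 x^2, the coefficients solve the normal equations G · a = b where
  G_{ij} = <φ_i, φ_j> and b_i = <f, φ_i>, with φ_0 = 1, φ_1 = x, φ_2 = x^2.
G =
  [2, 0, 2/3]
  [0, 2/3, 0]
  [2/3, 0, 2/5],
b = (-52/15, 8/15, -92/105).
Solving gives a_0 = -79/35, a_1 = 4/5, a_2 = 11/7, so
  g(x) = 11*x^2/7 + 4*x/5 - 79/35.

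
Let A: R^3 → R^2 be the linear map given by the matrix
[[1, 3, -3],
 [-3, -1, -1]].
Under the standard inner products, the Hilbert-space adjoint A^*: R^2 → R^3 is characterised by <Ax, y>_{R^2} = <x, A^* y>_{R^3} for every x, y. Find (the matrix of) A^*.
A^* = A^T =
[[1, -3],
 [3, -1],
 [-3, -1]]

For real matrices with standard dot products, the defining identity <Ax, y> = <x, A^* y> gives (Ax)^T y = x^T (A^*) y, i.e. x^T A^T y = x^T (A^*) y. Since this holds for all x, y, we must have A^* = A^T. Therefore
A^* =
[[1, -3],
 [3, -1],
 [-3, -1]].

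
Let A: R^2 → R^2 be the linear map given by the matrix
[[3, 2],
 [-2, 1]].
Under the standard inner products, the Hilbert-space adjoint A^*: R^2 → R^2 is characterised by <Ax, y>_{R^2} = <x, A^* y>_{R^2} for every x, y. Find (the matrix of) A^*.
A^* = A^T =
[[3, -2],
 [2, 1]]

For real matrices with standard dot products, the defining identity <Ax, y> = <x, A^* y> gives (Ax)^T y = x^T (A^*) y, i.e. x^T A^T y = x^T (A^*) y. Since this holds for all x, y, we must have A^* = A^T. Therefore
A^* =
[[3, -2],
 [2, 1]].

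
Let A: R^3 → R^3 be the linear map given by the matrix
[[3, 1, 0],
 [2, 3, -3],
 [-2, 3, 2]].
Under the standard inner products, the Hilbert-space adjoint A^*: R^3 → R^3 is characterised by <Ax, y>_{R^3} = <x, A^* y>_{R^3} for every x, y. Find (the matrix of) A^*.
A^* = A^T =
[[3, 2, -2],
 [1, 3, 3],
 [0, -3, 2]]

For real matrices with standard dot products, the defining identity <Ax, y> = <x, A^* y> gives (Ax)^T y = x^T (A^*) y, i.e. x^T A^T y = x^T (A^*) y. Since this holds for all x, y, we must have A^* = A^T. Therefore
A^* =
[[3, 2, -2],
 [1, 3, 3],
 [0, -3, 2]].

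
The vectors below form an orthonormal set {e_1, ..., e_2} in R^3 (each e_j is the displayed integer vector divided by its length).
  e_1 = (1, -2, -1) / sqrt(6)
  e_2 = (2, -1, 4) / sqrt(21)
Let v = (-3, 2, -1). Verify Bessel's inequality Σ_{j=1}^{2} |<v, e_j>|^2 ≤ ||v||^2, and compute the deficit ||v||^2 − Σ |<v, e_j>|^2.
Σ |<v, e_j>|^2 = 90/7; ||v||^2 = 14; deficit = 8/7

Write each e_j = u_j / sqrt(<u_j, u_j>) where u_j is the displayed integer vector. Then <v, e_j> = <v, u_j> / sqrt(<u_j, u_j>), so |<v, e_j>|^2 = <v, u_j>^2 / <u_j, u_j>.
Coefficients: <v, e_1> = -6/sqrt(6), <v, e_2> = -12/sqrt(21).
Square and sum: Σ |<v, e_j>|^2 = 90/7.
Compute ||v||^2 = v·v = 14.
Deficit = 14 − 90/7 = 8/7 ≥ 0, confirming Bessel's inequality. (The deficit equals ||v − Σ <v,e_j> e_j||^2, the squared distance from v to span{e_j}.)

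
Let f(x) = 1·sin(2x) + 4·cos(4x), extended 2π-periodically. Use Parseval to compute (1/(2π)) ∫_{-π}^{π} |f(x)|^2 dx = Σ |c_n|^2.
Σ |c_n|^2 = 17/2

Expand |f|^2 and use orthogonality of {sin(nx), cos(mx)} on [-π, π]:
  ∫_{-π}^{π} sin(nx)^2 dx = π, ∫ cos(mx)^2 dx = π, and cross terms integrate to 0.
So ∫_{-π}^{π} f(x)^2 dx = 1^2 · π + 4^2 · π = (1 + 16)π.
Divide by 2π: (1 + 16)/2 = 17/2.
By Parseval, this equals Σ |c_n|^2.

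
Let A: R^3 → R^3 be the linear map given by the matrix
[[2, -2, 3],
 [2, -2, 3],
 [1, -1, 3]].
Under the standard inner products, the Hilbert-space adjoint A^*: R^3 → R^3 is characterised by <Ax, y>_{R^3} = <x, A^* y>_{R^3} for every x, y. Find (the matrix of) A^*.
A^* = A^T =
[[2, 2, 1],
 [-2, -2, -1],
 [3, 3, 3]]

For real matrices with standard dot products, the defining identity <Ax, y> = <x, A^* y> gives (Ax)^T y = x^T (A^*) y, i.e. x^T A^T y = x^T (A^*) y. Since this holds for all x, y, we must have A^* = A^T. Therefore
A^* =
[[2, 2, 1],
 [-2, -2, -1],
 [3, 3, 3]].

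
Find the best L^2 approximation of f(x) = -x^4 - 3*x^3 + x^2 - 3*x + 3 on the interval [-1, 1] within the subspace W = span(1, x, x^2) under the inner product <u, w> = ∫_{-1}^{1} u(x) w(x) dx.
g(x) = x^2/7 - 24*x/5 + 108/35

The best approximation g ∈ W is the orthogonal projection of f onto W. Writing g = a_0 + a_1 x + a_2 x^2, the coefficients solve the normal equations G · a = b where
  G_{ij} = <φ_i, φ_j> and b_i = <f, φ_i>, with φ_0 = 1, φ_1 = x, φ_2 = x^2.
G =
  [2, 0, 2/3]
  [0, 2/3, 0]
  [2/3, 0, 2/5],
b = (94/15, -16/5, 74/35).
Solving gives a_0 = 108/35, a_1 = -24/5, a_2 = 1/7, so
  g(x) = x^2/7 - 24*x/5 + 108/35.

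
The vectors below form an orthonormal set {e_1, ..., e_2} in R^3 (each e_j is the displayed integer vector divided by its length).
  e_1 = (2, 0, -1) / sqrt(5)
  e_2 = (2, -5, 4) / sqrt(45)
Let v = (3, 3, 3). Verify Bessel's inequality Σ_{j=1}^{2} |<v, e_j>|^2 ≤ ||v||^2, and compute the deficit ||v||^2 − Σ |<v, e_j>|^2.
Σ |<v, e_j>|^2 = 2; ||v||^2 = 27; deficit = 25

Write each e_j = u_j / sqrt(<u_j, u_j>) where u_j is the displayed integer vector. Then <v, e_j> = <v, u_j> / sqrt(<u_j, u_j>), so |<v, e_j>|^2 = <v, u_j>^2 / <u_j, u_j>.
Coefficients: <v, e_1> = 3/sqrt(5), <v, e_2> = 3/sqrt(45).
Square and sum: Σ |<v, e_j>|^2 = 2.
Compute ||v||^2 = v·v = 27.
Deficit = 27 − 2 = 25 ≥ 0, confirming Bessel's inequality. (The deficit equals ||v − Σ <v,e_j> e_j||^2, the squared distance from v to span{e_j}.)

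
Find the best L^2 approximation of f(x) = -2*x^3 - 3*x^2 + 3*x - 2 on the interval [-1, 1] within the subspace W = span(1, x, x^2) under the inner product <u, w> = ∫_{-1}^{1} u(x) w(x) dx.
g(x) = -3*x^2 + 9*x/5 - 2

The best approximation g ∈ W is the orthogonal projection of f onto W. Writing g = a_0 + a_1 x + a_2 x^2, the coefficients solve the normal equations G · a = b where
  G_{ij} = <φ_i, φ_j> and b_i = <f, φ_i>, with φ_0 = 1, φ_1 = x, φ_2 = x^2.
G =
  [2, 0, 2/3]
  [0, 2/3, 0]
  [2/3, 0, 2/5],
b = (-6, 6/5, -38/15).
Solving gives a_0 = -2, a_1 = 9/5, a_2 = -3, so
  g(x) = -3*x^2 + 9*x/5 - 2.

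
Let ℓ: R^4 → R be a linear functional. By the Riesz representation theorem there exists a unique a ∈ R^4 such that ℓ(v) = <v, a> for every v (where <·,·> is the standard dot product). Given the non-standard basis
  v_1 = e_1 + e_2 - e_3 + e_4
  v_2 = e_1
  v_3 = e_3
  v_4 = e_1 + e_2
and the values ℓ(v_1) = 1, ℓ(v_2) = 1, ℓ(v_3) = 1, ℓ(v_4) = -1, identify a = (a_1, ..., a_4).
a = (1, -2, 1, 3)

Write a = (a_1, ..., a_4) in the standard basis. For each basis vector v_i, ℓ(v_i) = <v_i, a> is a linear equation in the a_j's. Collect the n equations into a matrix system V a = ℓ, where row i of V is v_i (expressed in the standard basis). Since V is invertible (lower-triangular with 1s on the diagonal, up to permutation), solve by back-substitution:
  V =
[[1, 1, -1, 1],
 [1, 0, 0, 0],
 [0, 0, 1, 0],
 [1, 1, 0, 0]]
  V a = (1, 1, 1, -1)
Solving gives a = (1, -2, 1, 3).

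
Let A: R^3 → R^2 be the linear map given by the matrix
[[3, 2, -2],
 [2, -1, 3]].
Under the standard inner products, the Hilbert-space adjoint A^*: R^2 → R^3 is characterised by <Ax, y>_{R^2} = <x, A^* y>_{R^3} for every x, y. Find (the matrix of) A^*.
A^* = A^T =
[[3, 2],
 [2, -1],
 [-2, 3]]

For real matrices with standard dot products, the defining identity <Ax, y> = <x, A^* y> gives (Ax)^T y = x^T (A^*) y, i.e. x^T A^T y = x^T (A^*) y. Since this holds for all x, y, we must have A^* = A^T. Therefore
A^* =
[[3, 2],
 [2, -1],
 [-2, 3]].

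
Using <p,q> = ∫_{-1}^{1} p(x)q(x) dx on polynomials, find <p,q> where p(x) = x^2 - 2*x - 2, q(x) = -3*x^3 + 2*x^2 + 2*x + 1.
<p,q> = -82/15

Expand the product: p(x)·q(x) = -3*x^5 + 8*x^4 + 4*x^3 - 7*x^2 - 6*x - 2.
∫_{-1}^{1} of each monomial x^k gives [2/(k+1) if k even, 0 if k odd]. Integrating term-by-term (or equivalently evaluating the antiderivative F(x) = -x^6/2 + 8*x^5/5 + x^4 - 7*x^3/3 - 3*x^2 - 2*x at the endpoints):
  F(1) − F(−1) = -157/30 − (7/30) = -82/15.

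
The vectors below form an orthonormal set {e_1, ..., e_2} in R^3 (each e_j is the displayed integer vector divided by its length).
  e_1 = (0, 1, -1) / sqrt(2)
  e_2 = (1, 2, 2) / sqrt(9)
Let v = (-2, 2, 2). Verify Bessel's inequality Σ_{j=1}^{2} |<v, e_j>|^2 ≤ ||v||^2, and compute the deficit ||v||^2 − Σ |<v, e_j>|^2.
Σ |<v, e_j>|^2 = 4; ||v||^2 = 12; deficit = 8

Write each e_j = u_j / sqrt(<u_j, u_j>) where u_j is the displayed integer vector. Then <v, e_j> = <v, u_j> / sqrt(<u_j, u_j>), so |<v, e_j>|^2 = <v, u_j>^2 / <u_j, u_j>.
Coefficients: <v, e_1> = 0/sqrt(2), <v, e_2> = 6/sqrt(9).
Square and sum: Σ |<v, e_j>|^2 = 4.
Compute ||v||^2 = v·v = 12.
Deficit = 12 − 4 = 8 ≥ 0, confirming Bessel's inequality. (The deficit equals ||v − Σ <v,e_j> e_j||^2, the squared distance from v to span{e_j}.)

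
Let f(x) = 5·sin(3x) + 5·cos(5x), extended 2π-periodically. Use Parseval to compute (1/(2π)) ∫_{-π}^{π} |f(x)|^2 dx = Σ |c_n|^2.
Σ |c_n|^2 = 25

Expand |f|^2 and use orthogonality of {sin(nx), cos(mx)} on [-π, π]:
  ∫_{-π}^{π} sin(nx)^2 dx = π, ∫ cos(mx)^2 dx = π, and cross terms integrate to 0.
So ∫_{-π}^{π} f(x)^2 dx = 5^2 · π + 5^2 · π = (25 + 25)π.
Divide by 2π: (25 + 25)/2 = 25.
By Parseval, this equals Σ |c_n|^2.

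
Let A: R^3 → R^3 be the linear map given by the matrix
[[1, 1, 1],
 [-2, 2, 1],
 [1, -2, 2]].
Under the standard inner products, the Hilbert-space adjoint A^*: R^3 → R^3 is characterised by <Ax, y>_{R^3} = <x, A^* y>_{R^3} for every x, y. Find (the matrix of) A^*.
A^* = A^T =
[[1, -2, 1],
 [1, 2, -2],
 [1, 1, 2]]

For real matrices with standard dot products, the defining identity <Ax, y> = <x, A^* y> gives (Ax)^T y = x^T (A^*) y, i.e. x^T A^T y = x^T (A^*) y. Since this holds for all x, y, we must have A^* = A^T. Therefore
A^* =
[[1, -2, 1],
 [1, 2, -2],
 [1, 1, 2]].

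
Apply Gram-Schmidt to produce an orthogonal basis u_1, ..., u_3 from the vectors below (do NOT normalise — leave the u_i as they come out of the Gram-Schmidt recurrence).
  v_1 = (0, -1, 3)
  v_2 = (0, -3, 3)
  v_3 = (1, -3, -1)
Orthogonal basis:
  u_1 = (0, -1, 3)
  u_2 = (0, -9/5, -3/5)
  u_3 = (1, 0, 0)

Apply the Gram-Schmidt recurrence
  u_1 = v_1
  u_i = v_i − Σ_{j<i} ((v_i · u_j) / (u_j · u_j)) · u_j.

Step by step this gives:
  u_1 = (0, -1, 3)
  u_2 = (0, -9/5, -3/5)
  u_3 = (1, 0, 0)

Orthogonality check:
  u_2 · u_1 = 0 (should be 0)
  u_3 · u_1 = 0 (should be 0)
  u_3 · u_2 = 0 (should be 0)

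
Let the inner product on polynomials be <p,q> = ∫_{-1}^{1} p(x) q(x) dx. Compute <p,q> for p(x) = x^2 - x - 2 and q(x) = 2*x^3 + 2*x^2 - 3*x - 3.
<p,q> = 28/3

Expand the product: p(x)·q(x) = 2*x^5 - 9*x^3 - 4*x^2 + 9*x + 6.
∫_{-1}^{1} of each monomial x^k gives [2/(k+1) if k even, 0 if k odd]. Integrating term-by-term (or equivalently evaluating the antiderivative F(x) = x^6/3 - 9*x^4/4 - 4*x^3/3 + 9*x^2/2 + 6*x at the endpoints):
  F(1) − F(−1) = 29/4 − (-25/12) = 28/3.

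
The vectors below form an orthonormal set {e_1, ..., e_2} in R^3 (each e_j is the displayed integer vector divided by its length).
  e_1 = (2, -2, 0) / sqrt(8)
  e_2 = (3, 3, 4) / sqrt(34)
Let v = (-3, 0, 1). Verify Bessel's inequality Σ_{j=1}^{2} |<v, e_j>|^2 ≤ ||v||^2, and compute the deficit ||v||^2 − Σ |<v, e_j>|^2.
Σ |<v, e_j>|^2 = 89/17; ||v||^2 = 10; deficit = 81/17

Write each e_j = u_j / sqrt(<u_j, u_j>) where u_j is the displayed integer vector. Then <v, e_j> = <v, u_j> / sqrt(<u_j, u_j>), so |<v, e_j>|^2 = <v, u_j>^2 / <u_j, u_j>.
Coefficients: <v, e_1> = -6/sqrt(8), <v, e_2> = -5/sqrt(34).
Square and sum: Σ |<v, e_j>|^2 = 89/17.
Compute ||v||^2 = v·v = 10.
Deficit = 10 − 89/17 = 81/17 ≥ 0, confirming Bessel's inequality. (The deficit equals ||v − Σ <v,e_j> e_j||^2, the squared distance from v to span{e_j}.)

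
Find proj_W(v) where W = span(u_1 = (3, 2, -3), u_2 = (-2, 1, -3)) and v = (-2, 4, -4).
proj_W(v) = (-452/283, 562/283, -1398/283)

Set up U = [u_1 | ... | u_2] ∈ R^(3×2). The projector onto W = col(U) is P = U (U^T U)^(-1) U^T.
Compute U^T U =
  [22, 5]
  [5, 14],
and U^T v = (14, 20).
Solve U^T U · c = U^T v for the coefficients: c = (96/283, 370/283). The projection is proj_W(v) = U c.
Check: (v - proj_W(v)) · u_1 = 0  (should be 0).
Check: (v - proj_W(v)) · u_2 = 0  (should be 0).
Result: proj_W(v) = (-452/283, 562/283, -1398/283).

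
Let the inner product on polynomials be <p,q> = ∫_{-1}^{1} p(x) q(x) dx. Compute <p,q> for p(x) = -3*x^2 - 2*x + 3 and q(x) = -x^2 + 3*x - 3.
<p,q> = -84/5

Expand the product: p(x)·q(x) = 3*x^4 - 7*x^3 + 15*x - 9.
∫_{-1}^{1} of each monomial x^k gives [2/(k+1) if k even, 0 if k odd]. Integrating term-by-term (or equivalently evaluating the antiderivative F(x) = 3*x^5/5 - 7*x^4/4 + 15*x^2/2 - 9*x at the endpoints):
  F(1) − F(−1) = -53/20 − (283/20) = -84/5.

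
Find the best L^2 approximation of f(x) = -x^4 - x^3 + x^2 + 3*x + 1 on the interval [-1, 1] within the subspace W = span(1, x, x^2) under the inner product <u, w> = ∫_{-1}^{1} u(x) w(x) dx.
g(x) = x^2/7 + 12*x/5 + 38/35

The best approximation g ∈ W is the orthogonal projection of f onto W. Writing g = a_0 + a_1 x + a_2 x^2, the coefficients solve the normal equations G · a = b where
  G_{ij} = <φ_i, φ_j> and b_i = <f, φ_i>, with φ_0 = 1, φ_1 = x, φ_2 = x^2.
G =
  [2, 0, 2/3]
  [0, 2/3, 0]
  [2/3, 0, 2/5],
b = (34/15, 8/5, 82/105).
Solving gives a_0 = 38/35, a_1 = 12/5, a_2 = 1/7, so
  g(x) = x^2/7 + 12*x/5 + 38/35.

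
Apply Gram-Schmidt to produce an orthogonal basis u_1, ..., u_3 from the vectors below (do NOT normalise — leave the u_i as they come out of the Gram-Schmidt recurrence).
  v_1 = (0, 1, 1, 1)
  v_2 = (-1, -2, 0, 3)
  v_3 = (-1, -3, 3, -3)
Orthogonal basis:
  u_1 = (0, 1, 1, 1)
  u_2 = (-1, -7/3, -1/3, 8/3)
  u_3 = (-44/41, -89/41, 163/41, -74/41)

Apply the Gram-Schmidt recurrence
  u_1 = v_1
  u_i = v_i − Σ_{j<i} ((v_i · u_j) / (u_j · u_j)) · u_j.

Step by step this gives:
  u_1 = (0, 1, 1, 1)
  u_2 = (-1, -7/3, -1/3, 8/3)
  u_3 = (-44/41, -89/41, 163/41, -74/41)

Orthogonality check:
  u_2 · u_1 = 0 (should be 0)
  u_3 · u_1 = 0 (should be 0)
  u_3 · u_2 = 0 (should be 0)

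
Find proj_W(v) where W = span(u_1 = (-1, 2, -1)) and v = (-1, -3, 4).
proj_W(v) = (3/2, -3, 3/2)

Set up U = [u_1 | ... | u_1] ∈ R^(3×1). The projector onto W = col(U) is P = U (U^T U)^(-1) U^T.
Compute U^T U =
  [6],
and U^T v = (-9).
Solve U^T U · c = U^T v for the coefficients: c = (-3/2). The projection is proj_W(v) = U c.
Check: (v - proj_W(v)) · u_1 = 0  (should be 0).
Result: proj_W(v) = (3/2, -3, 3/2).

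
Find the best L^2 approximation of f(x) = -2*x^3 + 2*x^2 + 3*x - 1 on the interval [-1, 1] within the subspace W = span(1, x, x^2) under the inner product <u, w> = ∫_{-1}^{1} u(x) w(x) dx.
g(x) = 2*x^2 + 9*x/5 - 1

The best approximation g ∈ W is the orthogonal projection of f onto W. Writing g = a_0 + a_1 x + a_2 x^2, the coefficients solve the normal equations G · a = b where
  G_{ij} = <φ_i, φ_j> and b_i = <f, φ_i>, with φ_0 = 1, φ_1 = x, φ_2 = x^2.
G =
  [2, 0, 2/3]
  [0, 2/3, 0]
  [2/3, 0, 2/5],
b = (-2/3, 6/5, 2/15).
Solving gives a_0 = -1, a_1 = 9/5, a_2 = 2, so
  g(x) = 2*x^2 + 9*x/5 - 1.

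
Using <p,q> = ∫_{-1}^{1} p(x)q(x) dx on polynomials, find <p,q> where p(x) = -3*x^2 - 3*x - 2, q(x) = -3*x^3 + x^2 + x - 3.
<p,q> = 256/15

Expand the product: p(x)·q(x) = 9*x^5 + 6*x^4 + 4*x^2 + 7*x + 6.
∫_{-1}^{1} of each monomial x^k gives [2/(k+1) if k even, 0 if k odd]. Integrating term-by-term (or equivalently evaluating the antiderivative F(x) = 3*x^6/2 + 6*x^5/5 + 4*x^3/3 + 7*x^2/2 + 6*x at the endpoints):
  F(1) − F(−1) = 203/15 − (-53/15) = 256/15.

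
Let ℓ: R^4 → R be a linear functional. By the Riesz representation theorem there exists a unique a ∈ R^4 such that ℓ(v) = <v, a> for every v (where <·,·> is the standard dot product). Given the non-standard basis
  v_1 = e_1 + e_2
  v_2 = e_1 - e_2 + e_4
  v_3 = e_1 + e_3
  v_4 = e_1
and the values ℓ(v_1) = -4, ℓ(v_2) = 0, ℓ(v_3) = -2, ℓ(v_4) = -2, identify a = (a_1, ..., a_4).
a = (-2, -2, 0, 0)

Write a = (a_1, ..., a_4) in the standard basis. For each basis vector v_i, ℓ(v_i) = <v_i, a> is a linear equation in the a_j's. Collect the n equations into a matrix system V a = ℓ, where row i of V is v_i (expressed in the standard basis). Since V is invertible (lower-triangular with 1s on the diagonal, up to permutation), solve by back-substitution:
  V =
[[1, 1, 0, 0],
 [1, -1, 0, 1],
 [1, 0, 1, 0],
 [1, 0, 0, 0]]
  V a = (-4, 0, -2, -2)
Solving gives a = (-2, -2, 0, 0).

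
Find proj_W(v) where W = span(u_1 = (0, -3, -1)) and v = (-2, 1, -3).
proj_W(v) = (0, 0, 0)

Set up U = [u_1 | ... | u_1] ∈ R^(3×1). The projector onto W = col(U) is P = U (U^T U)^(-1) U^T.
Compute U^T U =
  [10],
and U^T v = (0).
Solve U^T U · c = U^T v for the coefficients: c = (0). The projection is proj_W(v) = U c.
Check: (v - proj_W(v)) · u_1 = 0  (should be 0).
Result: proj_W(v) = (0, 0, 0).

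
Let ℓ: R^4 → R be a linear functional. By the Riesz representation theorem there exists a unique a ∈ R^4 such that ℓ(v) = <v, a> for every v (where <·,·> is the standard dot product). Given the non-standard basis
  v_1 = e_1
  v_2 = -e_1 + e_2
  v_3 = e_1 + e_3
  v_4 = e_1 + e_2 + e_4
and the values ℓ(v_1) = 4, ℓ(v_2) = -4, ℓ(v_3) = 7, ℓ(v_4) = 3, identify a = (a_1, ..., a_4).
a = (4, 0, 3, -1)

Write a = (a_1, ..., a_4) in the standard basis. For each basis vector v_i, ℓ(v_i) = <v_i, a> is a linear equation in the a_j's. Collect the n equations into a matrix system V a = ℓ, where row i of V is v_i (expressed in the standard basis). Since V is invertible (lower-triangular with 1s on the diagonal, up to permutation), solve by back-substitution:
  V =
[[1, 0, 0, 0],
 [-1, 1, 0, 0],
 [1, 0, 1, 0],
 [1, 1, 0, 1]]
  V a = (4, -4, 7, 3)
Solving gives a = (4, 0, 3, -1).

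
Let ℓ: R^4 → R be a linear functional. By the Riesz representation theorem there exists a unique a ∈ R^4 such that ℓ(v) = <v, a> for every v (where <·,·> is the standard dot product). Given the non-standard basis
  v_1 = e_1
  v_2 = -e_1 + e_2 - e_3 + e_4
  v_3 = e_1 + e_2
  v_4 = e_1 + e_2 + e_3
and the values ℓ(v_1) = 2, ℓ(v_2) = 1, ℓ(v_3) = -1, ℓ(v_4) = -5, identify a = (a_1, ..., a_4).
a = (2, -3, -4, 2)

Write a = (a_1, ..., a_4) in the standard basis. For each basis vector v_i, ℓ(v_i) = <v_i, a> is a linear equation in the a_j's. Collect the n equations into a matrix system V a = ℓ, where row i of V is v_i (expressed in the standard basis). Since V is invertible (lower-triangular with 1s on the diagonal, up to permutation), solve by back-substitution:
  V =
[[1, 0, 0, 0],
 [-1, 1, -1, 1],
 [1, 1, 0, 0],
 [1, 1, 1, 0]]
  V a = (2, 1, -1, -5)
Solving gives a = (2, -3, -4, 2).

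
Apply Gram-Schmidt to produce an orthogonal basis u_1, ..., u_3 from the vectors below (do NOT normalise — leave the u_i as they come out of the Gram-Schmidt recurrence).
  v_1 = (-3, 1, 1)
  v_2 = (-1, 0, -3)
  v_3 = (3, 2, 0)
Orthogonal basis:
  u_1 = (-3, 1, 1)
  u_2 = (-1, 0, -3)
  u_3 = (87/110, 29/11, -29/110)

Apply the Gram-Schmidt recurrence
  u_1 = v_1
  u_i = v_i − Σ_{j<i} ((v_i · u_j) / (u_j · u_j)) · u_j.

Step by step this gives:
  u_1 = (-3, 1, 1)
  u_2 = (-1, 0, -3)
  u_3 = (87/110, 29/11, -29/110)

Orthogonality check:
  u_2 · u_1 = 0 (should be 0)
  u_3 · u_1 = 0 (should be 0)
  u_3 · u_2 = 0 (should be 0)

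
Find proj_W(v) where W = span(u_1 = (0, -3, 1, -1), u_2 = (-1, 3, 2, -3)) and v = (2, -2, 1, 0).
proj_W(v) = (38/237, -175/79, 61/237, -23/237)

Set up U = [u_1 | ... | u_2] ∈ R^(4×2). The projector onto W = col(U) is P = U (U^T U)^(-1) U^T.
Compute U^T U =
  [11, -4]
  [-4, 23],
and U^T v = (7, -6).
Solve U^T U · c = U^T v for the coefficients: c = (137/237, -38/237). The projection is proj_W(v) = U c.
Check: (v - proj_W(v)) · u_1 = 0  (should be 0).
Check: (v - proj_W(v)) · u_2 = 0  (should be 0).
Result: proj_W(v) = (38/237, -175/79, 61/237, -23/237).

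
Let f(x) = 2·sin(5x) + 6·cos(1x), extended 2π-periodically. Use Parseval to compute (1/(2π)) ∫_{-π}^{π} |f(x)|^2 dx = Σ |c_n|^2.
Σ |c_n|^2 = 20

Expand |f|^2 and use orthogonality of {sin(nx), cos(mx)} on [-π, π]:
  ∫_{-π}^{π} sin(nx)^2 dx = π, ∫ cos(mx)^2 dx = π, and cross terms integrate to 0.
So ∫_{-π}^{π} f(x)^2 dx = 2^2 · π + 6^2 · π = (4 + 36)π.
Divide by 2π: (4 + 36)/2 = 20.
By Parseval, this equals Σ |c_n|^2.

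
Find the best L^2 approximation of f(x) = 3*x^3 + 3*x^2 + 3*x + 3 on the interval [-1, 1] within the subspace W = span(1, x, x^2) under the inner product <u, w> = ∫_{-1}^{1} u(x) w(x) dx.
g(x) = 3*x^2 + 24*x/5 + 3

The best approximation g ∈ W is the orthogonal projection of f onto W. Writing g = a_0 + a_1 x + a_2 x^2, the coefficients solve the normal equations G · a = b where
  G_{ij} = <φ_i, φ_j> and b_i = <f, φ_i>, with φ_0 = 1, φ_1 = x, φ_2 = x^2.
G =
  [2, 0, 2/3]
  [0, 2/3, 0]
  [2/3, 0, 2/5],
b = (8, 16/5, 16/5).
Solving gives a_0 = 3, a_1 = 24/5, a_2 = 3, so
  g(x) = 3*x^2 + 24*x/5 + 3.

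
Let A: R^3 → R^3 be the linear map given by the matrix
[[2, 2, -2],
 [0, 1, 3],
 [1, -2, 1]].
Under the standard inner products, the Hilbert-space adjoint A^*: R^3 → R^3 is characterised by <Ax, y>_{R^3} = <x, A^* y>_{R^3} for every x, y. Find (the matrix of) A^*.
A^* = A^T =
[[2, 0, 1],
 [2, 1, -2],
 [-2, 3, 1]]

For real matrices with standard dot products, the defining identity <Ax, y> = <x, A^* y> gives (Ax)^T y = x^T (A^*) y, i.e. x^T A^T y = x^T (A^*) y. Since this holds for all x, y, we must have A^* = A^T. Therefore
A^* =
[[2, 0, 1],
 [2, 1, -2],
 [-2, 3, 1]].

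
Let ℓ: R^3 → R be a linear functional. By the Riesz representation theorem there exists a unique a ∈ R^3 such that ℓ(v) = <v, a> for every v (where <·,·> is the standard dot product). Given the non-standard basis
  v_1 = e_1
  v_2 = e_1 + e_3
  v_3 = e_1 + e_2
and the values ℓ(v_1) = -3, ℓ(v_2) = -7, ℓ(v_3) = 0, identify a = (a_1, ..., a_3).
a = (-3, 3, -4)

Write a = (a_1, ..., a_3) in the standard basis. For each basis vector v_i, ℓ(v_i) = <v_i, a> is a linear equation in the a_j's. Collect the n equations into a matrix system V a = ℓ, where row i of V is v_i (expressed in the standard basis). Since V is invertible (lower-triangular with 1s on the diagonal, up to permutation), solve by back-substitution:
  V =
[[1, 0, 0],
 [1, 0, 1],
 [1, 1, 0]]
  V a = (-3, -7, 0)
Solving gives a = (-3, 3, -4).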